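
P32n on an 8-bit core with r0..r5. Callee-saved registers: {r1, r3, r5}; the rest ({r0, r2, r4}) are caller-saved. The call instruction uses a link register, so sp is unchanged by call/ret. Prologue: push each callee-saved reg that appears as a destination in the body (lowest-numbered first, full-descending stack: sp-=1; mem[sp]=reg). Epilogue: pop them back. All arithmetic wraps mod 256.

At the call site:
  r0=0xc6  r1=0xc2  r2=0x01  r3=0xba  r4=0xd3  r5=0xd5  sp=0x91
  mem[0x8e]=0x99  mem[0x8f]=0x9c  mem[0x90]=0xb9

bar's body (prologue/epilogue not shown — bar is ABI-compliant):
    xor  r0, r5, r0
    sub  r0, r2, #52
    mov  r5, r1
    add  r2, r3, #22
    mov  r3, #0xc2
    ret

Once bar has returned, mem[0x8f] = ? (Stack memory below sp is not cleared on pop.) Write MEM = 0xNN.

prologue: push r3 -> mem[0x90]=0xba, sp=0x90
prologue: push r5 -> mem[0x8f]=0xd5, sp=0x8f
body[0] xor  r0, r5, r0 -> r0=0x13
body[1] sub  r0, r2, #52 -> r0=0xcd
body[2] mov  r5, r1 -> r5=0xc2
body[3] add  r2, r3, #22 -> r2=0xd0
body[4] mov  r3, #0xc2 -> r3=0xc2
epilogue: pop r5=0xd5, sp=0x90
epilogue: pop r3=0xba, sp=0x91
prologue pushed ['r3', 'r5'] at ['0x90', '0x8f']

MEM = 0xd5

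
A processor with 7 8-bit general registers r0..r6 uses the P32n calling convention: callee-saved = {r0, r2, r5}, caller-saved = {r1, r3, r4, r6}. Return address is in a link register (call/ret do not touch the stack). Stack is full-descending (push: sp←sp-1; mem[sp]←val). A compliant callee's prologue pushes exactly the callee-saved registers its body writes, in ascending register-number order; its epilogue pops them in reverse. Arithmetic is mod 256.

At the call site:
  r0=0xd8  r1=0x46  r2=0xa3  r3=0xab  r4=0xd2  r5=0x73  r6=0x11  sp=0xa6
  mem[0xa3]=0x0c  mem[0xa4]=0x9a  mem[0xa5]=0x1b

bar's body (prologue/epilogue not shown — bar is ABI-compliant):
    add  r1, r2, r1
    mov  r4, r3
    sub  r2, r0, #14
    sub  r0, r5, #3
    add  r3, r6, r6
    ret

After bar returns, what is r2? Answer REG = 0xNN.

prologue: push r0 → mem[0xa5]=0xd8, sp=0xa5
prologue: push r2 → mem[0xa4]=0xa3, sp=0xa4
body[0] add  r1, r2, r1 → r1=0xe9
body[1] mov  r4, r3 → r4=0xab
body[2] sub  r2, r0, #14 → r2=0xca
body[3] sub  r0, r5, #3 → r0=0x70
body[4] add  r3, r6, r6 → r3=0x22
epilogue: pop r2=0xa3, sp=0xa5
epilogue: pop r0=0xd8, sp=0xa6
r2 is callee-saved → restored

REG = 0xa3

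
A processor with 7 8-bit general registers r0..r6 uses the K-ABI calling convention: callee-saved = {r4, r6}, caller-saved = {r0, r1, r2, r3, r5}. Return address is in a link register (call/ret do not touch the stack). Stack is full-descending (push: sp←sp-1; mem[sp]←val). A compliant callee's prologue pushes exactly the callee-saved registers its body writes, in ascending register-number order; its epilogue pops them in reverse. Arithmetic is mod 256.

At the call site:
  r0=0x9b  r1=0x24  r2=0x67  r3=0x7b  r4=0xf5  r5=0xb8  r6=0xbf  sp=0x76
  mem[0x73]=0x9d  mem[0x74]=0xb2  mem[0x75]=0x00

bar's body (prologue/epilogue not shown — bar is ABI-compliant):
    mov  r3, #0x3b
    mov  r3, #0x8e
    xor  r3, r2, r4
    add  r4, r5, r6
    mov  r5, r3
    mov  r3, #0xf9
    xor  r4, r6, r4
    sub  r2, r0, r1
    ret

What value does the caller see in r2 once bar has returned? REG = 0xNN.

REG = 0x77

prologue: push r4 -> mem[0x75]=0xf5, sp=0x75
body[0] mov  r3, #0x3b -> r3=0x3b
body[1] mov  r3, #0x8e -> r3=0x8e
body[2] xor  r3, r2, r4 -> r3=0x92
body[3] add  r4, r5, r6 -> r4=0x77
body[4] mov  r5, r3 -> r5=0x92
body[5] mov  r3, #0xf9 -> r3=0xf9
body[6] xor  r4, r6, r4 -> r4=0xc8
body[7] sub  r2, r0, r1 -> r2=0x77
epilogue: pop r4=0xf5, sp=0x76
r2 is caller-saved -> body value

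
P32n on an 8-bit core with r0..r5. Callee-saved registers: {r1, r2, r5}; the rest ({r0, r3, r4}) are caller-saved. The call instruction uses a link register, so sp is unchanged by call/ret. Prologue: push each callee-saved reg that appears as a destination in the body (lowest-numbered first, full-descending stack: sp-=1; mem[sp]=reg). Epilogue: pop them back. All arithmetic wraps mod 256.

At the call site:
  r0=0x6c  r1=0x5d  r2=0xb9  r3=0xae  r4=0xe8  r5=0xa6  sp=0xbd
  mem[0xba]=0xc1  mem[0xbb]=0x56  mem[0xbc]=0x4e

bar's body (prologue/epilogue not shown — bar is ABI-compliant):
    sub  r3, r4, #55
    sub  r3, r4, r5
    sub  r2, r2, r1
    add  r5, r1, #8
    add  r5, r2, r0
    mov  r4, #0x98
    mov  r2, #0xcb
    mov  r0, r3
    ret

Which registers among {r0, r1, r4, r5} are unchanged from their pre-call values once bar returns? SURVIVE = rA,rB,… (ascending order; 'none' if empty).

SURVIVE = r1,r5

prologue: push r2 → mem[0xbc]=0xb9, sp=0xbc
prologue: push r5 → mem[0xbb]=0xa6, sp=0xbb
body[0] sub  r3, r4, #55 → r3=0xb1
body[1] sub  r3, r4, r5 → r3=0x42
body[2] sub  r2, r2, r1 → r2=0x5c
body[3] add  r5, r1, #8 → r5=0x65
body[4] add  r5, r2, r0 → r5=0xc8
body[5] mov  r4, #0x98 → r4=0x98
body[6] mov  r2, #0xcb → r2=0xcb
body[7] mov  r0, r3 → r0=0x42
epilogue: pop r5=0xa6, sp=0xbc
epilogue: pop r2=0xb9, sp=0xbd
r0: caller-saved, written=True
r1: callee-saved, written=False
r4: caller-saved, written=True
r5: callee-saved, written=True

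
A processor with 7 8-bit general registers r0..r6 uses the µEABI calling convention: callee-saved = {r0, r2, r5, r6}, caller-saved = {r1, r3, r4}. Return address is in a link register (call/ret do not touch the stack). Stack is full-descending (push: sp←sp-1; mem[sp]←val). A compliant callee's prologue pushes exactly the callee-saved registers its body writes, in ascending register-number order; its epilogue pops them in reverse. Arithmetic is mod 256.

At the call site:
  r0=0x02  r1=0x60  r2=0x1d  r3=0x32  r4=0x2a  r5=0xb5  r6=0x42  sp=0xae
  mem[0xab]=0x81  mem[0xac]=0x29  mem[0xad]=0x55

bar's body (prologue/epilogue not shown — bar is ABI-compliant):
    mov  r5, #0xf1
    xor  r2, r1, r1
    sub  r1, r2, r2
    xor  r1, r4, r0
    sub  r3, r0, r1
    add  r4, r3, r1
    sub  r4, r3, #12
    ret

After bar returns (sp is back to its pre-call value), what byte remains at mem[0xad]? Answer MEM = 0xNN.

prologue: push r2 -> mem[0xad]=0x1d, sp=0xad
prologue: push r5 -> mem[0xac]=0xb5, sp=0xac
body[0] mov  r5, #0xf1 -> r5=0xf1
body[1] xor  r2, r1, r1 -> r2=0x00
body[2] sub  r1, r2, r2 -> r1=0x00
body[3] xor  r1, r4, r0 -> r1=0x28
body[4] sub  r3, r0, r1 -> r3=0xda
body[5] add  r4, r3, r1 -> r4=0x02
body[6] sub  r4, r3, #12 -> r4=0xce
epilogue: pop r5=0xb5, sp=0xad
epilogue: pop r2=0x1d, sp=0xae
prologue pushed ['r2', 'r5'] at ['0xad', '0xac']

MEM = 0x1d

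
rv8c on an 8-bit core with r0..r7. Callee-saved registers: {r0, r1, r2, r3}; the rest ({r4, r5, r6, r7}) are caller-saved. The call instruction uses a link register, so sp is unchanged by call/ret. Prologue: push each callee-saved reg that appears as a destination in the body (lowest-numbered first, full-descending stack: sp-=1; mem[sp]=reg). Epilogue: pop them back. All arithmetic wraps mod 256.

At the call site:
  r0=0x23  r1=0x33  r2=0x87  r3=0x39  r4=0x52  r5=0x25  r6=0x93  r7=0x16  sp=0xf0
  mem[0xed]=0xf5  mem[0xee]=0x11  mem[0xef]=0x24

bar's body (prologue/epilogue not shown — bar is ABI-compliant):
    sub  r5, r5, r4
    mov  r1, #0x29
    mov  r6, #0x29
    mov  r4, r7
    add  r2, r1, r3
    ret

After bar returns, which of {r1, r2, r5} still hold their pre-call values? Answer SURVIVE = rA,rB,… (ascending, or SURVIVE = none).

SURVIVE = r1,r2

prologue: push r1 -> mem[0xef]=0x33, sp=0xef
prologue: push r2 -> mem[0xee]=0x87, sp=0xee
body[0] sub  r5, r5, r4 -> r5=0xd3
body[1] mov  r1, #0x29 -> r1=0x29
body[2] mov  r6, #0x29 -> r6=0x29
body[3] mov  r4, r7 -> r4=0x16
body[4] add  r2, r1, r3 -> r2=0x62
epilogue: pop r2=0x87, sp=0xef
epilogue: pop r1=0x33, sp=0xf0
r1: callee-saved, written=True
r2: callee-saved, written=True
r5: caller-saved, written=True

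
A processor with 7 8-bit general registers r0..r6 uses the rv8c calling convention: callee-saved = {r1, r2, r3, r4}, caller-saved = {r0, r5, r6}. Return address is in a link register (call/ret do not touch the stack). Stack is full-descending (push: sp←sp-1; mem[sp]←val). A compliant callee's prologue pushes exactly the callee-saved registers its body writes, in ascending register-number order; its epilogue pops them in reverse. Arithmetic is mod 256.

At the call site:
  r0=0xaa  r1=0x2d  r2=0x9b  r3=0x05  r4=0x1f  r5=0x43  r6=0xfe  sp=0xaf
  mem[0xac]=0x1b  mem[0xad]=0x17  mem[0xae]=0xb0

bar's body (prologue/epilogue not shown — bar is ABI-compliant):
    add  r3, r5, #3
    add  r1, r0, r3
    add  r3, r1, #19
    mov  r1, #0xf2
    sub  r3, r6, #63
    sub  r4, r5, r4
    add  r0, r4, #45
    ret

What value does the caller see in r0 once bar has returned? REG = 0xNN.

prologue: push r1 → mem[0xae]=0x2d, sp=0xae
prologue: push r3 → mem[0xad]=0x05, sp=0xad
prologue: push r4 → mem[0xac]=0x1f, sp=0xac
body[0] add  r3, r5, #3 → r3=0x46
body[1] add  r1, r0, r3 → r1=0xf0
body[2] add  r3, r1, #19 → r3=0x03
body[3] mov  r1, #0xf2 → r1=0xf2
body[4] sub  r3, r6, #63 → r3=0xbf
body[5] sub  r4, r5, r4 → r4=0x24
body[6] add  r0, r4, #45 → r0=0x51
epilogue: pop r4=0x1f, sp=0xad
epilogue: pop r3=0x05, sp=0xae
epilogue: pop r1=0x2d, sp=0xaf
r0 is caller-saved → body value

REG = 0x51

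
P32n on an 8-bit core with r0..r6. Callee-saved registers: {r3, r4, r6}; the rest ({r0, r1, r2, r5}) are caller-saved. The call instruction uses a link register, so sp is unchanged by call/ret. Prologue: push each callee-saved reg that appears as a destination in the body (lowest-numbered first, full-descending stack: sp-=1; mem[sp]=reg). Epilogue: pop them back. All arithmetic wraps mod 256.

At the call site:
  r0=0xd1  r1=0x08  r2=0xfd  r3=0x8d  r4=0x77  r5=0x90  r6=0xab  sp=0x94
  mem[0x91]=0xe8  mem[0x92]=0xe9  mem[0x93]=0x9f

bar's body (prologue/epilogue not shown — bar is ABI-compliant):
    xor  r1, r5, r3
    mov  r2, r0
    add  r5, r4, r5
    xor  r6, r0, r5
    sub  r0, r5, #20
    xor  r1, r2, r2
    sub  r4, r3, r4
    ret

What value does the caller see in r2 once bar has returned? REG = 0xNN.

prologue: push r4 → mem[0x93]=0x77, sp=0x93
prologue: push r6 → mem[0x92]=0xab, sp=0x92
body[0] xor  r1, r5, r3 → r1=0x1d
body[1] mov  r2, r0 → r2=0xd1
body[2] add  r5, r4, r5 → r5=0x07
body[3] xor  r6, r0, r5 → r6=0xd6
body[4] sub  r0, r5, #20 → r0=0xf3
body[5] xor  r1, r2, r2 → r1=0x00
body[6] sub  r4, r3, r4 → r4=0x16
epilogue: pop r6=0xab, sp=0x93
epilogue: pop r4=0x77, sp=0x94
r2 is caller-saved → body value

REG = 0xd1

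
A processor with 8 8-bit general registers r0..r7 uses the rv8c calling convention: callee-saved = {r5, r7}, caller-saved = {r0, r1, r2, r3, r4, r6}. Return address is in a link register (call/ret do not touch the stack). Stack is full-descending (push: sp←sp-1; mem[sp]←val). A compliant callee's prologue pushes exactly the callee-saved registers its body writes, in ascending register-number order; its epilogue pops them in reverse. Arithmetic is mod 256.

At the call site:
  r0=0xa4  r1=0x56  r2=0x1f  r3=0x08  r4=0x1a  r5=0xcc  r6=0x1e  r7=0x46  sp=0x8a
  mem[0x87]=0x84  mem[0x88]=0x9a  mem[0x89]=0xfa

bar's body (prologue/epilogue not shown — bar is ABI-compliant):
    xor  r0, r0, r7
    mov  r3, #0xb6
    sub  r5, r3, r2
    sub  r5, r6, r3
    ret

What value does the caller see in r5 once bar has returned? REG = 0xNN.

prologue: push r5 -> mem[0x89]=0xcc, sp=0x89
body[0] xor  r0, r0, r7 -> r0=0xe2
body[1] mov  r3, #0xb6 -> r3=0xb6
body[2] sub  r5, r3, r2 -> r5=0x97
body[3] sub  r5, r6, r3 -> r5=0x68
epilogue: pop r5=0xcc, sp=0x8a
r5 is callee-saved -> restored

REG = 0xcc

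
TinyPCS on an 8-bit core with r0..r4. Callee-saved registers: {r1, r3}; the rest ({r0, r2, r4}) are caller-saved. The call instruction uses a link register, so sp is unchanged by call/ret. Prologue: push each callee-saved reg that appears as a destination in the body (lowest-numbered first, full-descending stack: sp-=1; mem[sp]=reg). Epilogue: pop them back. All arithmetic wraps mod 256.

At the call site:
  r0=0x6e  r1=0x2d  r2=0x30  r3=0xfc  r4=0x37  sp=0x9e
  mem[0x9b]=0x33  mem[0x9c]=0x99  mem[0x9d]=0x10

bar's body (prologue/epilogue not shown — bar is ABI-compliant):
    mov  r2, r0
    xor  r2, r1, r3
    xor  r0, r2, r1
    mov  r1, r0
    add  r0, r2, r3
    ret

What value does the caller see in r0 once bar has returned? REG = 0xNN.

REG = 0xcd

prologue: push r1 → mem[0x9d]=0x2d, sp=0x9d
body[0] mov  r2, r0 → r2=0x6e
body[1] xor  r2, r1, r3 → r2=0xd1
body[2] xor  r0, r2, r1 → r0=0xfc
body[3] mov  r1, r0 → r1=0xfc
body[4] add  r0, r2, r3 → r0=0xcd
epilogue: pop r1=0x2d, sp=0x9e
r0 is caller-saved → body value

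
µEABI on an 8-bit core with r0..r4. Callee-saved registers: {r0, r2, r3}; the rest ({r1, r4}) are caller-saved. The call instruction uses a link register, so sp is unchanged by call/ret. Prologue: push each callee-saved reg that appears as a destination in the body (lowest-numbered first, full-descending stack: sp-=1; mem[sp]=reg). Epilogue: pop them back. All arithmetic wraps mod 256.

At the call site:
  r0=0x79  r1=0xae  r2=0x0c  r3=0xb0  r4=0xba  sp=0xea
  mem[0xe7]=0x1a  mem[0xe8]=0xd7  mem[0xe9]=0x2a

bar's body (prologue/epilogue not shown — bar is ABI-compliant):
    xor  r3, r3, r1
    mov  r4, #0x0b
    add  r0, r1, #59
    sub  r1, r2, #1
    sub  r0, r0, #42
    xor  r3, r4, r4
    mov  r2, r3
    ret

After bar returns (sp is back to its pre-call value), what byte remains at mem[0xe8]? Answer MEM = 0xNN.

MEM = 0x0c

prologue: push r0 -> mem[0xe9]=0x79, sp=0xe9
prologue: push r2 -> mem[0xe8]=0x0c, sp=0xe8
prologue: push r3 -> mem[0xe7]=0xb0, sp=0xe7
body[0] xor  r3, r3, r1 -> r3=0x1e
body[1] mov  r4, #0x0b -> r4=0x0b
body[2] add  r0, r1, #59 -> r0=0xe9
body[3] sub  r1, r2, #1 -> r1=0x0b
body[4] sub  r0, r0, #42 -> r0=0xbf
body[5] xor  r3, r4, r4 -> r3=0x00
body[6] mov  r2, r3 -> r2=0x00
epilogue: pop r3=0xb0, sp=0xe8
epilogue: pop r2=0x0c, sp=0xe9
epilogue: pop r0=0x79, sp=0xea
prologue pushed ['r0', 'r2', 'r3'] at ['0xe9', '0xe8', '0xe7']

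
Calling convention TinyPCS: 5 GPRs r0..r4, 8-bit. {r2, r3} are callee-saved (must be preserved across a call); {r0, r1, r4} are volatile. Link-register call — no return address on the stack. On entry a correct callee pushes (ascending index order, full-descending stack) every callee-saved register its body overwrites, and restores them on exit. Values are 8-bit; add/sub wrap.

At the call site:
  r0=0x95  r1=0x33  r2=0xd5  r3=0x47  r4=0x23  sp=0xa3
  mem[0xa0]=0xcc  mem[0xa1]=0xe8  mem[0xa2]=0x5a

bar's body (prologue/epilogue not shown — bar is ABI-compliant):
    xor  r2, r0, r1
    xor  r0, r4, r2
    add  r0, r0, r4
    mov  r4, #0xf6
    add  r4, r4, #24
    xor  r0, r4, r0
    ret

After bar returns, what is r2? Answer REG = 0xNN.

prologue: push r2 -> mem[0xa2]=0xd5, sp=0xa2
body[0] xor  r2, r0, r1 -> r2=0xa6
body[1] xor  r0, r4, r2 -> r0=0x85
body[2] add  r0, r0, r4 -> r0=0xa8
body[3] mov  r4, #0xf6 -> r4=0xf6
body[4] add  r4, r4, #24 -> r4=0x0e
body[5] xor  r0, r4, r0 -> r0=0xa6
epilogue: pop r2=0xd5, sp=0xa3
r2 is callee-saved -> restored

REG = 0xd5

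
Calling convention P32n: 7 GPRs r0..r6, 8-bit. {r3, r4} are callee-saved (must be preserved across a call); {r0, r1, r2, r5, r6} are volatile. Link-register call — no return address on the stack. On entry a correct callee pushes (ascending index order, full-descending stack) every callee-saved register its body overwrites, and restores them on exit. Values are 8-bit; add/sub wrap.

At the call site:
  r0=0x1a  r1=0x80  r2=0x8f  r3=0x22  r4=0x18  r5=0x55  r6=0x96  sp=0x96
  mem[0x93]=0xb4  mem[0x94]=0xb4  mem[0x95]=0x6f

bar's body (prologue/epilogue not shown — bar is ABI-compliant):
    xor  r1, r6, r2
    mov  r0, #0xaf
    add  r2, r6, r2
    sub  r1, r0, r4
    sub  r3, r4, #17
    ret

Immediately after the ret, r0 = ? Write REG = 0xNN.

REG = 0xaf

prologue: push r3 -> mem[0x95]=0x22, sp=0x95
body[0] xor  r1, r6, r2 -> r1=0x19
body[1] mov  r0, #0xaf -> r0=0xaf
body[2] add  r2, r6, r2 -> r2=0x25
body[3] sub  r1, r0, r4 -> r1=0x97
body[4] sub  r3, r4, #17 -> r3=0x07
epilogue: pop r3=0x22, sp=0x96
r0 is caller-saved -> body value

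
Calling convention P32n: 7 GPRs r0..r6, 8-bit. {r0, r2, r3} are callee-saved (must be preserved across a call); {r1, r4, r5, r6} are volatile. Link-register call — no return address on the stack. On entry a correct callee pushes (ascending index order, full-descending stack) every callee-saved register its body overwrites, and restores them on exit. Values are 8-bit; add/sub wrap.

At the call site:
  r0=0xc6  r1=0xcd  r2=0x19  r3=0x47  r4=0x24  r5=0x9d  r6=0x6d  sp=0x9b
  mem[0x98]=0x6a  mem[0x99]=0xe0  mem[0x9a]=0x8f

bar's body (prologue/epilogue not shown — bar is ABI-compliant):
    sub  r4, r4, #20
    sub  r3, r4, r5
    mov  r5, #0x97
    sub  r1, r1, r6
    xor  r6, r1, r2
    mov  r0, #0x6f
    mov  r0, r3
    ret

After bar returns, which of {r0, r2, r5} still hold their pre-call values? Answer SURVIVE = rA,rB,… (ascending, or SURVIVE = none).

SURVIVE = r0,r2

prologue: push r0 → mem[0x9a]=0xc6, sp=0x9a
prologue: push r3 → mem[0x99]=0x47, sp=0x99
body[0] sub  r4, r4, #20 → r4=0x10
body[1] sub  r3, r4, r5 → r3=0x73
body[2] mov  r5, #0x97 → r5=0x97
body[3] sub  r1, r1, r6 → r1=0x60
body[4] xor  r6, r1, r2 → r6=0x79
body[5] mov  r0, #0x6f → r0=0x6f
body[6] mov  r0, r3 → r0=0x73
epilogue: pop r3=0x47, sp=0x9a
epilogue: pop r0=0xc6, sp=0x9b
r0: callee-saved, written=True
r2: callee-saved, written=False
r5: caller-saved, written=True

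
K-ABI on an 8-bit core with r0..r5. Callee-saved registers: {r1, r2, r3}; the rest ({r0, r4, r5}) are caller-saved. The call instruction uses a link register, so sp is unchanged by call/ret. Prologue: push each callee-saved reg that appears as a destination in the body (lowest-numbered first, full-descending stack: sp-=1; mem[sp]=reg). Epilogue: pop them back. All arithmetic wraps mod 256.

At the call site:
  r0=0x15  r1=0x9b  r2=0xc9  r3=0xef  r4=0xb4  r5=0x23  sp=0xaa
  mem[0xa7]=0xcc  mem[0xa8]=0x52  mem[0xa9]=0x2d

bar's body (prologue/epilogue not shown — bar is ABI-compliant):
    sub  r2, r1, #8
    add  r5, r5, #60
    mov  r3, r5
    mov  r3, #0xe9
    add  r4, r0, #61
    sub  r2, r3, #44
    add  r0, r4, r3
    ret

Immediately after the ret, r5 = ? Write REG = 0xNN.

REG = 0x5f

prologue: push r2 -> mem[0xa9]=0xc9, sp=0xa9
prologue: push r3 -> mem[0xa8]=0xef, sp=0xa8
body[0] sub  r2, r1, #8 -> r2=0x93
body[1] add  r5, r5, #60 -> r5=0x5f
body[2] mov  r3, r5 -> r3=0x5f
body[3] mov  r3, #0xe9 -> r3=0xe9
body[4] add  r4, r0, #61 -> r4=0x52
body[5] sub  r2, r3, #44 -> r2=0xbd
body[6] add  r0, r4, r3 -> r0=0x3b
epilogue: pop r3=0xef, sp=0xa9
epilogue: pop r2=0xc9, sp=0xaa
r5 is caller-saved -> body value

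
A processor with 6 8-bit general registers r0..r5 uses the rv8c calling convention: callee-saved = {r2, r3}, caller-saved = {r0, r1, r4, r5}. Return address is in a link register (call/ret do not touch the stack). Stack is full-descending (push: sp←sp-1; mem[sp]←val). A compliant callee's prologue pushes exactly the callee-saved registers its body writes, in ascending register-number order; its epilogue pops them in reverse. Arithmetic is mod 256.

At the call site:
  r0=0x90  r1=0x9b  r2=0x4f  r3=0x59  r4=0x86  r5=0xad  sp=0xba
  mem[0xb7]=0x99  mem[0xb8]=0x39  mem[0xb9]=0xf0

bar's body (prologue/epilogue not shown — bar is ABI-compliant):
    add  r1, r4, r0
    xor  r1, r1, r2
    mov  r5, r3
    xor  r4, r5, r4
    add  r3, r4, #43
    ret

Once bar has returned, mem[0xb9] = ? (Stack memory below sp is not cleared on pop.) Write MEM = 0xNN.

prologue: push r3 → mem[0xb9]=0x59, sp=0xb9
body[0] add  r1, r4, r0 → r1=0x16
body[1] xor  r1, r1, r2 → r1=0x59
body[2] mov  r5, r3 → r5=0x59
body[3] xor  r4, r5, r4 → r4=0xdf
body[4] add  r3, r4, #43 → r3=0x0a
epilogue: pop r3=0x59, sp=0xba
prologue pushed ['r3'] at ['0xb9']

MEM = 0x59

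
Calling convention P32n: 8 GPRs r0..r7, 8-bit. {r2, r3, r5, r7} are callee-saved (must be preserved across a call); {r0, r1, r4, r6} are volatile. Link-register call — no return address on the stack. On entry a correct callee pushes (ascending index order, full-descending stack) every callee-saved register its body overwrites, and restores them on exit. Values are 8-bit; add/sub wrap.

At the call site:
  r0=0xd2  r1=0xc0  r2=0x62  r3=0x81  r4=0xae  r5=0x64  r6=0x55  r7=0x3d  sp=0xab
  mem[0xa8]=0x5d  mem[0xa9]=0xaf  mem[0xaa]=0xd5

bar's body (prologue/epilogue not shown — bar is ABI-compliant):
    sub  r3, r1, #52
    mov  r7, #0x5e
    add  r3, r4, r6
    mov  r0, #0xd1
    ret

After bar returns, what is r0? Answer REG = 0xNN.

REG = 0xd1

prologue: push r3 → mem[0xaa]=0x81, sp=0xaa
prologue: push r7 → mem[0xa9]=0x3d, sp=0xa9
body[0] sub  r3, r1, #52 → r3=0x8c
body[1] mov  r7, #0x5e → r7=0x5e
body[2] add  r3, r4, r6 → r3=0x03
body[3] mov  r0, #0xd1 → r0=0xd1
epilogue: pop r7=0x3d, sp=0xaa
epilogue: pop r3=0x81, sp=0xab
r0 is caller-saved → body value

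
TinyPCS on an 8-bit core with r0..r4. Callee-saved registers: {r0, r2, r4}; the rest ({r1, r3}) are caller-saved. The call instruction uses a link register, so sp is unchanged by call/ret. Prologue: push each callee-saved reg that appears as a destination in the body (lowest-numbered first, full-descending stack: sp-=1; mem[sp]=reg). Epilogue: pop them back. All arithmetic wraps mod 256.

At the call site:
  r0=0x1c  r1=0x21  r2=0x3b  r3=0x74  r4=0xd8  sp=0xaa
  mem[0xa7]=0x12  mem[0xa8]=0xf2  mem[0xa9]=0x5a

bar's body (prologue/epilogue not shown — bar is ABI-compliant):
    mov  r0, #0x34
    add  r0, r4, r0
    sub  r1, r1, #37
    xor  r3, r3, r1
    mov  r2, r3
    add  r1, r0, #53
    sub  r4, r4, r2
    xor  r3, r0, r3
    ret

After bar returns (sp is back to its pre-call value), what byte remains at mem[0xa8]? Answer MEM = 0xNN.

MEM = 0x3b

prologue: push r0 -> mem[0xa9]=0x1c, sp=0xa9
prologue: push r2 -> mem[0xa8]=0x3b, sp=0xa8
prologue: push r4 -> mem[0xa7]=0xd8, sp=0xa7
body[0] mov  r0, #0x34 -> r0=0x34
body[1] add  r0, r4, r0 -> r0=0x0c
body[2] sub  r1, r1, #37 -> r1=0xfc
body[3] xor  r3, r3, r1 -> r3=0x88
body[4] mov  r2, r3 -> r2=0x88
body[5] add  r1, r0, #53 -> r1=0x41
body[6] sub  r4, r4, r2 -> r4=0x50
body[7] xor  r3, r0, r3 -> r3=0x84
epilogue: pop r4=0xd8, sp=0xa8
epilogue: pop r2=0x3b, sp=0xa9
epilogue: pop r0=0x1c, sp=0xaa
prologue pushed ['r0', 'r2', 'r4'] at ['0xa9', '0xa8', '0xa7']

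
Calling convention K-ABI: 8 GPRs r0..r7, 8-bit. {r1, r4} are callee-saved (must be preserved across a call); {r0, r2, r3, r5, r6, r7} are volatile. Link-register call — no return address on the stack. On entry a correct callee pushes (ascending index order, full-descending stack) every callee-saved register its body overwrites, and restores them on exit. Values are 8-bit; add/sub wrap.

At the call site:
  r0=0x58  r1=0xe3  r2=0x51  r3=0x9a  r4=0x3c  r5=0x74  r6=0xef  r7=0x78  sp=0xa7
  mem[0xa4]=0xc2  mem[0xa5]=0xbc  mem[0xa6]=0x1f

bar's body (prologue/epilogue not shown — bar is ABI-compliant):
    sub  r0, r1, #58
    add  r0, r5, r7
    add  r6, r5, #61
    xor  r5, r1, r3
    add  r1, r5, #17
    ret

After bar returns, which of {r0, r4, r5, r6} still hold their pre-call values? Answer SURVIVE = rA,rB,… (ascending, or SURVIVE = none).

prologue: push r1 -> mem[0xa6]=0xe3, sp=0xa6
body[0] sub  r0, r1, #58 -> r0=0xa9
body[1] add  r0, r5, r7 -> r0=0xec
body[2] add  r6, r5, #61 -> r6=0xb1
body[3] xor  r5, r1, r3 -> r5=0x79
body[4] add  r1, r5, #17 -> r1=0x8a
epilogue: pop r1=0xe3, sp=0xa7
r0: caller-saved, written=True
r4: callee-saved, written=False
r5: caller-saved, written=True
r6: caller-saved, written=True

SURVIVE = r4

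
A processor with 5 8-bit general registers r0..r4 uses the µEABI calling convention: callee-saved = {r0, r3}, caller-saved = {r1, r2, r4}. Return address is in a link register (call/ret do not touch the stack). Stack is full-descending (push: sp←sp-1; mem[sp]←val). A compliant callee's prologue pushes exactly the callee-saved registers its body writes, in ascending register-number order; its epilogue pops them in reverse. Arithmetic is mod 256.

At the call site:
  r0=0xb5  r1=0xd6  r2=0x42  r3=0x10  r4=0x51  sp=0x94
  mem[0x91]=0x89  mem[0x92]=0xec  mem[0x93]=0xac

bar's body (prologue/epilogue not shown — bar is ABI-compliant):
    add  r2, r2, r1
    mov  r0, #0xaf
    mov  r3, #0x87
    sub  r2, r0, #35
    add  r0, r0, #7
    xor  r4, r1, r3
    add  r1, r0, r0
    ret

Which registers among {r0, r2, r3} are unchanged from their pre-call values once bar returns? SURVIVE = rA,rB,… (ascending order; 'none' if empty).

SURVIVE = r0,r3

prologue: push r0 → mem[0x93]=0xb5, sp=0x93
prologue: push r3 → mem[0x92]=0x10, sp=0x92
body[0] add  r2, r2, r1 → r2=0x18
body[1] mov  r0, #0xaf → r0=0xaf
body[2] mov  r3, #0x87 → r3=0x87
body[3] sub  r2, r0, #35 → r2=0x8c
body[4] add  r0, r0, #7 → r0=0xb6
body[5] xor  r4, r1, r3 → r4=0x51
body[6] add  r1, r0, r0 → r1=0x6c
epilogue: pop r3=0x10, sp=0x93
epilogue: pop r0=0xb5, sp=0x94
r0: callee-saved, written=True
r2: caller-saved, written=True
r3: callee-saved, written=True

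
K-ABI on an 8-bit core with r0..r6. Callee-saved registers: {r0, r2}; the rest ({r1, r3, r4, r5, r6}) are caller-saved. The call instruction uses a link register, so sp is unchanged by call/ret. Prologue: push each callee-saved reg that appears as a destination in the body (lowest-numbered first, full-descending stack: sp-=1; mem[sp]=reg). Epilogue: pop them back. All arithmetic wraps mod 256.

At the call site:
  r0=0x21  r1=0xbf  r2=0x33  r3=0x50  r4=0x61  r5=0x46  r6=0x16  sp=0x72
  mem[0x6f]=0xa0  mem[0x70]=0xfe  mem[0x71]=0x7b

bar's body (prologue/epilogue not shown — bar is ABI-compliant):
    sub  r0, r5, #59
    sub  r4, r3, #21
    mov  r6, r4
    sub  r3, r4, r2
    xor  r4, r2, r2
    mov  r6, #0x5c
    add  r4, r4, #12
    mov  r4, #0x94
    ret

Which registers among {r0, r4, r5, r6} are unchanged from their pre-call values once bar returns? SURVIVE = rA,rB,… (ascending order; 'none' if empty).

SURVIVE = r0,r5

prologue: push r0 → mem[0x71]=0x21, sp=0x71
body[0] sub  r0, r5, #59 → r0=0x0b
body[1] sub  r4, r3, #21 → r4=0x3b
body[2] mov  r6, r4 → r6=0x3b
body[3] sub  r3, r4, r2 → r3=0x08
body[4] xor  r4, r2, r2 → r4=0x00
body[5] mov  r6, #0x5c → r6=0x5c
body[6] add  r4, r4, #12 → r4=0x0c
body[7] mov  r4, #0x94 → r4=0x94
epilogue: pop r0=0x21, sp=0x72
r0: callee-saved, written=True
r4: caller-saved, written=True
r5: caller-saved, written=False
r6: caller-saved, written=True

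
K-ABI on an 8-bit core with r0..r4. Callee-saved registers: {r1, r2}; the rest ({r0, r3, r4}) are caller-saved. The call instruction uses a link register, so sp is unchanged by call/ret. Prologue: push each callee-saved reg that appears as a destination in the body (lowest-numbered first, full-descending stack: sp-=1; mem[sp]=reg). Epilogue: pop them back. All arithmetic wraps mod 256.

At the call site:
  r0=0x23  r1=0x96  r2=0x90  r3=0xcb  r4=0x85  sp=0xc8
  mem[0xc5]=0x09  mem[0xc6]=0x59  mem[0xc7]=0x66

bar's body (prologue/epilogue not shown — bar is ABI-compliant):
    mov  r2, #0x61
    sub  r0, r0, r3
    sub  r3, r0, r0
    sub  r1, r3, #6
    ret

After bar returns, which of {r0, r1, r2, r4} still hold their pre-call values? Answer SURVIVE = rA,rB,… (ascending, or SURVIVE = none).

SURVIVE = r1,r2,r4

prologue: push r1 → mem[0xc7]=0x96, sp=0xc7
prologue: push r2 → mem[0xc6]=0x90, sp=0xc6
body[0] mov  r2, #0x61 → r2=0x61
body[1] sub  r0, r0, r3 → r0=0x58
body[2] sub  r3, r0, r0 → r3=0x00
body[3] sub  r1, r3, #6 → r1=0xfa
epilogue: pop r2=0x90, sp=0xc7
epilogue: pop r1=0x96, sp=0xc8
r0: caller-saved, written=True
r1: callee-saved, written=True
r2: callee-saved, written=True
r4: caller-saved, written=False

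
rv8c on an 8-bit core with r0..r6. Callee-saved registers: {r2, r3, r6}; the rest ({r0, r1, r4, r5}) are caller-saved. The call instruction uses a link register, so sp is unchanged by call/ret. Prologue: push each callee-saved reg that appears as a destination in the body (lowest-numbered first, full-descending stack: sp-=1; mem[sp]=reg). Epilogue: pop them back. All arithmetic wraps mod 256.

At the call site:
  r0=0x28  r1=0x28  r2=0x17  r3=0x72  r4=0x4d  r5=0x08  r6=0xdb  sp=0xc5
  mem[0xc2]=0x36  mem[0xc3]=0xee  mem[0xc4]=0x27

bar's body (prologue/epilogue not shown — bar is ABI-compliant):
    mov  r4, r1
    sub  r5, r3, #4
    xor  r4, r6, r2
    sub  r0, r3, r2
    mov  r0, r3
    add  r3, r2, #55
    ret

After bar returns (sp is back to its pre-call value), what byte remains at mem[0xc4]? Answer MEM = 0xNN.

MEM = 0x72

prologue: push r3 -> mem[0xc4]=0x72, sp=0xc4
body[0] mov  r4, r1 -> r4=0x28
body[1] sub  r5, r3, #4 -> r5=0x6e
body[2] xor  r4, r6, r2 -> r4=0xcc
body[3] sub  r0, r3, r2 -> r0=0x5b
body[4] mov  r0, r3 -> r0=0x72
body[5] add  r3, r2, #55 -> r3=0x4e
epilogue: pop r3=0x72, sp=0xc5
prologue pushed ['r3'] at ['0xc4']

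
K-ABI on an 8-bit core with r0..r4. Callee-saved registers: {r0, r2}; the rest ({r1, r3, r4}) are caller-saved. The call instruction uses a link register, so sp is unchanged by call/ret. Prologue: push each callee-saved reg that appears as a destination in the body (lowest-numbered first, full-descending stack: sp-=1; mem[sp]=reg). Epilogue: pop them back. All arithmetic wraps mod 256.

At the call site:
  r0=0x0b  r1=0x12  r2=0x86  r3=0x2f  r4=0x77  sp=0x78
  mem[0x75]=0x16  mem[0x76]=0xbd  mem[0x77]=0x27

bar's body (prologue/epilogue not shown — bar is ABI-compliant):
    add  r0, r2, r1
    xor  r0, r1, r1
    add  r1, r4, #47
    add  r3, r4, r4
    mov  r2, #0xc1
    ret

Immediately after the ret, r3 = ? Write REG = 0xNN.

REG = 0xee

prologue: push r0 -> mem[0x77]=0x0b, sp=0x77
prologue: push r2 -> mem[0x76]=0x86, sp=0x76
body[0] add  r0, r2, r1 -> r0=0x98
body[1] xor  r0, r1, r1 -> r0=0x00
body[2] add  r1, r4, #47 -> r1=0xa6
body[3] add  r3, r4, r4 -> r3=0xee
body[4] mov  r2, #0xc1 -> r2=0xc1
epilogue: pop r2=0x86, sp=0x77
epilogue: pop r0=0x0b, sp=0x78
r3 is caller-saved -> body value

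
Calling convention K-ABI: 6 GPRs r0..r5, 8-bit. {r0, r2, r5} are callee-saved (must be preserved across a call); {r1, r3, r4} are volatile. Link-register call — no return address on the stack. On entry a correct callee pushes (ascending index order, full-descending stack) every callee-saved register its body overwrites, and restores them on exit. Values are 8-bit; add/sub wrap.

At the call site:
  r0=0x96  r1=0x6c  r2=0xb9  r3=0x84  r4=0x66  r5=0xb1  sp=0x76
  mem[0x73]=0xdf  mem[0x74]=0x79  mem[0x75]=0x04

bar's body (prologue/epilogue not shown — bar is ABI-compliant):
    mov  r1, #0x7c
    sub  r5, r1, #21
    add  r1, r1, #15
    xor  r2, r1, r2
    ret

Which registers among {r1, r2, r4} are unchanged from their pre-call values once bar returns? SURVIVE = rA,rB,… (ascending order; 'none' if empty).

SURVIVE = r2,r4

prologue: push r2 -> mem[0x75]=0xb9, sp=0x75
prologue: push r5 -> mem[0x74]=0xb1, sp=0x74
body[0] mov  r1, #0x7c -> r1=0x7c
body[1] sub  r5, r1, #21 -> r5=0x67
body[2] add  r1, r1, #15 -> r1=0x8b
body[3] xor  r2, r1, r2 -> r2=0x32
epilogue: pop r5=0xb1, sp=0x75
epilogue: pop r2=0xb9, sp=0x76
r1: caller-saved, written=True
r2: callee-saved, written=True
r4: caller-saved, written=False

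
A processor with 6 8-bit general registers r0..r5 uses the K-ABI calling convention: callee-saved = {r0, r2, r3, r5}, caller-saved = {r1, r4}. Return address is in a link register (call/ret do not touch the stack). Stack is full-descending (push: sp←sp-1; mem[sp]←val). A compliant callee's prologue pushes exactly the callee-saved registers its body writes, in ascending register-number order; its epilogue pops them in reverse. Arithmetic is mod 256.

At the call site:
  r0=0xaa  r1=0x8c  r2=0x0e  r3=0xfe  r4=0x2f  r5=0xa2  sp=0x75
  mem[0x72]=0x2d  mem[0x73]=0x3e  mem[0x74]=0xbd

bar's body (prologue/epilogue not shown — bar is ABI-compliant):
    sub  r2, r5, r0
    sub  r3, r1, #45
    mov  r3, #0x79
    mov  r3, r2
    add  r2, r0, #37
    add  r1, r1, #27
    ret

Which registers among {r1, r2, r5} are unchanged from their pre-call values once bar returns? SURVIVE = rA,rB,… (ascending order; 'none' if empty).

prologue: push r2 → mem[0x74]=0x0e, sp=0x74
prologue: push r3 → mem[0x73]=0xfe, sp=0x73
body[0] sub  r2, r5, r0 → r2=0xf8
body[1] sub  r3, r1, #45 → r3=0x5f
body[2] mov  r3, #0x79 → r3=0x79
body[3] mov  r3, r2 → r3=0xf8
body[4] add  r2, r0, #37 → r2=0xcf
body[5] add  r1, r1, #27 → r1=0xa7
epilogue: pop r3=0xfe, sp=0x74
epilogue: pop r2=0x0e, sp=0x75
r1: caller-saved, written=True
r2: callee-saved, written=True
r5: callee-saved, written=False

SURVIVE = r2,r5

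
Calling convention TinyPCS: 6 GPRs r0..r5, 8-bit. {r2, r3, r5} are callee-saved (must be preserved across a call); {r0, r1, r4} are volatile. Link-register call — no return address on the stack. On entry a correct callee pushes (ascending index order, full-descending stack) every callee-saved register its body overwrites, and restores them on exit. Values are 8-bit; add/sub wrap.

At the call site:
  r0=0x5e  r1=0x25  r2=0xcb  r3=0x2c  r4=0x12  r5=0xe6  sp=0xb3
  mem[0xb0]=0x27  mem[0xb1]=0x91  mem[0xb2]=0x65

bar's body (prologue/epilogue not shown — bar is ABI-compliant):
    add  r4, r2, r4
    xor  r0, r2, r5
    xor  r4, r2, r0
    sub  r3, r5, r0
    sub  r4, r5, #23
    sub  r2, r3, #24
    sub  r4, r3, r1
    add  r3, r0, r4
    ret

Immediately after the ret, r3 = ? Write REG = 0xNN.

prologue: push r2 -> mem[0xb2]=0xcb, sp=0xb2
prologue: push r3 -> mem[0xb1]=0x2c, sp=0xb1
body[0] add  r4, r2, r4 -> r4=0xdd
body[1] xor  r0, r2, r5 -> r0=0x2d
body[2] xor  r4, r2, r0 -> r4=0xe6
body[3] sub  r3, r5, r0 -> r3=0xb9
body[4] sub  r4, r5, #23 -> r4=0xcf
body[5] sub  r2, r3, #24 -> r2=0xa1
body[6] sub  r4, r3, r1 -> r4=0x94
body[7] add  r3, r0, r4 -> r3=0xc1
epilogue: pop r3=0x2c, sp=0xb2
epilogue: pop r2=0xcb, sp=0xb3
r3 is callee-saved -> restored

REG = 0x2c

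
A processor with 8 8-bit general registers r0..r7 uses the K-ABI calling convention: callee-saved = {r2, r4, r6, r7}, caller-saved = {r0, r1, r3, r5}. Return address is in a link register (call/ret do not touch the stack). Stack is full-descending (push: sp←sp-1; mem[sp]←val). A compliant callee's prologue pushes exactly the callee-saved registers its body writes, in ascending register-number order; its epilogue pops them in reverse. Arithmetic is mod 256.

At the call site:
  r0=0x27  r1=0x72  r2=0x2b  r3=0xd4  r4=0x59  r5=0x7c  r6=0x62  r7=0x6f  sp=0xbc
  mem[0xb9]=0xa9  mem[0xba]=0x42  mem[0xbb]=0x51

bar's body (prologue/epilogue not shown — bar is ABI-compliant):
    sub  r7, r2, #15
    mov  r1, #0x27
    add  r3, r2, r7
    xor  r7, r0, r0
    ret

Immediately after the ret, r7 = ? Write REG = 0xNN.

REG = 0x6f

prologue: push r7 -> mem[0xbb]=0x6f, sp=0xbb
body[0] sub  r7, r2, #15 -> r7=0x1c
body[1] mov  r1, #0x27 -> r1=0x27
body[2] add  r3, r2, r7 -> r3=0x47
body[3] xor  r7, r0, r0 -> r7=0x00
epilogue: pop r7=0x6f, sp=0xbc
r7 is callee-saved -> restored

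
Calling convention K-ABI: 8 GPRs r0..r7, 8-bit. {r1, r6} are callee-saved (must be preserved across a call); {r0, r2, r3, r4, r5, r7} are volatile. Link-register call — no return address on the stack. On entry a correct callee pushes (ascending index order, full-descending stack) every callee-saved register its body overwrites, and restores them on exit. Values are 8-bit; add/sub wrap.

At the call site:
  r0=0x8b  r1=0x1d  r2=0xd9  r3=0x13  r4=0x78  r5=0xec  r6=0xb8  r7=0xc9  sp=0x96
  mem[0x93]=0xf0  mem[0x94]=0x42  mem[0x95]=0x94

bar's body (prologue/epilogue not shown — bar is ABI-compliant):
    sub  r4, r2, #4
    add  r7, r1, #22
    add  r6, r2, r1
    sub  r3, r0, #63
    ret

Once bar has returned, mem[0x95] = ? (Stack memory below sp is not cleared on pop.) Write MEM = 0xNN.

MEM = 0xb8

prologue: push r6 → mem[0x95]=0xb8, sp=0x95
body[0] sub  r4, r2, #4 → r4=0xd5
body[1] add  r7, r1, #22 → r7=0x33
body[2] add  r6, r2, r1 → r6=0xf6
body[3] sub  r3, r0, #63 → r3=0x4c
epilogue: pop r6=0xb8, sp=0x96
prologue pushed ['r6'] at ['0x95']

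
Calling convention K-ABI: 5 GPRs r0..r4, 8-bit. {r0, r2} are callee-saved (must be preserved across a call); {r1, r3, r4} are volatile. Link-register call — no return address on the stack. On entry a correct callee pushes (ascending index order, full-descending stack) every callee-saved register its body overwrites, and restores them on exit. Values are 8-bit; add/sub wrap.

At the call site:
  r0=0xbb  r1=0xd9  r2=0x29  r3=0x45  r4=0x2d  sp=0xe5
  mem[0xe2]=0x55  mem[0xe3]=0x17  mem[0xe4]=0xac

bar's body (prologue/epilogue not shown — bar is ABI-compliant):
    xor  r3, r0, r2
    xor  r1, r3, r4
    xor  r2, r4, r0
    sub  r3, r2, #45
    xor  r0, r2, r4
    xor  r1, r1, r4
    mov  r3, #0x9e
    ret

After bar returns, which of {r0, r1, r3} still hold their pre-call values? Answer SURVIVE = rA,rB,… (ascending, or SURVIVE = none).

SURVIVE = r0

prologue: push r0 -> mem[0xe4]=0xbb, sp=0xe4
prologue: push r2 -> mem[0xe3]=0x29, sp=0xe3
body[0] xor  r3, r0, r2 -> r3=0x92
body[1] xor  r1, r3, r4 -> r1=0xbf
body[2] xor  r2, r4, r0 -> r2=0x96
body[3] sub  r3, r2, #45 -> r3=0x69
body[4] xor  r0, r2, r4 -> r0=0xbb
body[5] xor  r1, r1, r4 -> r1=0x92
body[6] mov  r3, #0x9e -> r3=0x9e
epilogue: pop r2=0x29, sp=0xe4
epilogue: pop r0=0xbb, sp=0xe5
r0: callee-saved, written=True
r1: caller-saved, written=True
r3: caller-saved, written=True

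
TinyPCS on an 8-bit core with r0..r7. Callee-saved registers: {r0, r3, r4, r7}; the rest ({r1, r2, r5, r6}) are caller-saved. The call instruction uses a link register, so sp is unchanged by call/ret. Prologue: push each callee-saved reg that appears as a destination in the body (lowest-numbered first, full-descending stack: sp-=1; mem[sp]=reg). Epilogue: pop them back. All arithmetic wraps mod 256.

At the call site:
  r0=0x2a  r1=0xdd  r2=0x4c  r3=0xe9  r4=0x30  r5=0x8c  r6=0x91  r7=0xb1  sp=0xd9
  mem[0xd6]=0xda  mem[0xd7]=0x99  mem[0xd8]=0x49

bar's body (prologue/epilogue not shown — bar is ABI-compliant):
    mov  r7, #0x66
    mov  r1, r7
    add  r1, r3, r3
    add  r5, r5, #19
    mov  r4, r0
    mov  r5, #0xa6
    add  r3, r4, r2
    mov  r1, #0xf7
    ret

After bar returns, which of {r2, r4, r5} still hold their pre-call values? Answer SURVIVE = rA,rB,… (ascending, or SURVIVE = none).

SURVIVE = r2,r4

prologue: push r3 → mem[0xd8]=0xe9, sp=0xd8
prologue: push r4 → mem[0xd7]=0x30, sp=0xd7
prologue: push r7 → mem[0xd6]=0xb1, sp=0xd6
body[0] mov  r7, #0x66 → r7=0x66
body[1] mov  r1, r7 → r1=0x66
body[2] add  r1, r3, r3 → r1=0xd2
body[3] add  r5, r5, #19 → r5=0x9f
body[4] mov  r4, r0 → r4=0x2a
body[5] mov  r5, #0xa6 → r5=0xa6
body[6] add  r3, r4, r2 → r3=0x76
body[7] mov  r1, #0xf7 → r1=0xf7
epilogue: pop r7=0xb1, sp=0xd7
epilogue: pop r4=0x30, sp=0xd8
epilogue: pop r3=0xe9, sp=0xd9
r2: caller-saved, written=False
r4: callee-saved, written=True
r5: caller-saved, written=True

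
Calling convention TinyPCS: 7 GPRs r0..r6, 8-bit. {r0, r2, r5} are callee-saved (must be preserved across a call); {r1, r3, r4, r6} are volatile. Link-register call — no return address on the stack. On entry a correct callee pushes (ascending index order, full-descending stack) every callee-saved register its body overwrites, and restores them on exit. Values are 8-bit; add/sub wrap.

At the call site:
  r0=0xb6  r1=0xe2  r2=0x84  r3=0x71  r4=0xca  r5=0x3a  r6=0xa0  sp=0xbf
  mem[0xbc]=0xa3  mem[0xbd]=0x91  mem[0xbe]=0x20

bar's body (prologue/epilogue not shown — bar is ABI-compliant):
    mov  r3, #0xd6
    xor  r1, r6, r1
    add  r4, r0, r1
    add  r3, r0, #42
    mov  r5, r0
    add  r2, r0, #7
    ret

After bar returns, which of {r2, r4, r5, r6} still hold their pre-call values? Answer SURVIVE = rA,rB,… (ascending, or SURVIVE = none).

SURVIVE = r2,r5,r6

prologue: push r2 -> mem[0xbe]=0x84, sp=0xbe
prologue: push r5 -> mem[0xbd]=0x3a, sp=0xbd
body[0] mov  r3, #0xd6 -> r3=0xd6
body[1] xor  r1, r6, r1 -> r1=0x42
body[2] add  r4, r0, r1 -> r4=0xf8
body[3] add  r3, r0, #42 -> r3=0xe0
body[4] mov  r5, r0 -> r5=0xb6
body[5] add  r2, r0, #7 -> r2=0xbd
epilogue: pop r5=0x3a, sp=0xbe
epilogue: pop r2=0x84, sp=0xbf
r2: callee-saved, written=True
r4: caller-saved, written=True
r5: callee-saved, written=True
r6: caller-saved, written=False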